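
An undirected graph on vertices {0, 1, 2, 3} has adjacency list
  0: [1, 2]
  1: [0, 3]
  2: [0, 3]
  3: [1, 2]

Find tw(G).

A width-2 tree decomposition is:
Bags: B1 = {0, 1, 2}  B2 = {1, 2, 3}
Tree: B1–B2
The largest bag has 3 vertices, giving width 2; this decomposition certifies tw(G) ≤ 2. For the lower bound, G contains the cycle 1–0–2–3–1, so G is not a forest; only forests have treewidth ≤ 1, hence tw(G) ≥ 2. The upper and lower bounds meet at 2, so that is the treewidth.

2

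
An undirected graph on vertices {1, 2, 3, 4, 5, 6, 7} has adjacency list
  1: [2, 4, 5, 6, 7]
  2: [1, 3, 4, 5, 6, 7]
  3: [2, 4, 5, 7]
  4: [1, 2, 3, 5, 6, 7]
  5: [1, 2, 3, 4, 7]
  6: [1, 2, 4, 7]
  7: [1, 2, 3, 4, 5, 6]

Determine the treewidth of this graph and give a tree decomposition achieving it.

The largest bag has 5 vertices, giving width 4; this decomposition certifies tw(G) ≤ 4. On the other hand G contains the 5-clique {1, 2, 4, 5, 7}. A clique must lie in a single bag of any decomposition, so no decomposition can have width below 4. The upper and lower bounds meet at 4, so that is the treewidth.

Treewidth 4.
One such decomposition:
Bags: B1 = {2, 3, 4, 5, 7}  B2 = {1, 2, 4, 5, 7}  B3 = {1, 2, 4, 6, 7}
Tree: B1–B2, B2–B3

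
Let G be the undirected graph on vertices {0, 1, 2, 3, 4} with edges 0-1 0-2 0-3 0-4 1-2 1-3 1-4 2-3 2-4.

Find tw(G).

A width-3 tree decomposition is:
Bags: B1 = {0, 1, 2, 3}  B2 = {0, 1, 2, 4}
Tree: B1–B2
The largest bag has 4 vertices, giving width 3; this decomposition certifies tw(G) ≤ 3. On the other hand G contains the 4-clique {0, 1, 2, 3}. A clique must lie in a single bag of any decomposition, so no decomposition can have width below 3. The upper and lower bounds meet at 3, so that is the treewidth.

3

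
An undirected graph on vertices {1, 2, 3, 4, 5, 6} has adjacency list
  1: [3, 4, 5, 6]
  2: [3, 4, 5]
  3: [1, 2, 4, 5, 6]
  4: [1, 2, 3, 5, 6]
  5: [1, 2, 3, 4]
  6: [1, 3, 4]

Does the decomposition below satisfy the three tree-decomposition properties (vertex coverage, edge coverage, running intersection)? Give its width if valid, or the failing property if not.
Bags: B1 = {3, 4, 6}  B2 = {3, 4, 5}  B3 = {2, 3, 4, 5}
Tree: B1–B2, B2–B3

No — vertex 1 appears in no bag.

A tree decomposition must satisfy three properties: every vertex lies in some bag; for every edge, both endpoints lie together in some bag; and for every vertex, the bags containing it form a connected subtree. Here vertex 1 appears in no bag, so the decomposition is invalid.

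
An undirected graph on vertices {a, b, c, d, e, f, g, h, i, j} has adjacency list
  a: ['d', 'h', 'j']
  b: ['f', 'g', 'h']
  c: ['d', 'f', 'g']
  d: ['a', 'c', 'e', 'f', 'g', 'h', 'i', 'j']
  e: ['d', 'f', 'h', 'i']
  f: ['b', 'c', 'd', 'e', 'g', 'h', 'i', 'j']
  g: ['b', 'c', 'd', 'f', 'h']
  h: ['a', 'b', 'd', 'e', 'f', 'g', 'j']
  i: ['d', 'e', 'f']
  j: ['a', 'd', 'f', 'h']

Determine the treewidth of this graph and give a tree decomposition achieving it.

Treewidth 3.
One optimal decomposition is:
Bags: B1 = {d, e, f, h}  B2 = {d, f, g, h}  B3 = {d, e, f, i}  B4 = {d, f, h, j}  B5 = {c, d, f, g}  B6 = {a, d, h, j}  B7 = {b, f, g, h}
Tree: B1–B2, B1–B3, B1–B4, B2–B5, B4–B6, B2–B7

Each bag holds 4 vertices, so the decomposition has width 3, which upper-bounds the treewidth. On the other hand G contains the 4-clique {a, d, h, j}. A clique must lie in a single bag of any decomposition, so no decomposition can have width below 3. Therefore the treewidth is 3.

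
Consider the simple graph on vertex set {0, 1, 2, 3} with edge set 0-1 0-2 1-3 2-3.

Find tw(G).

A width-2 tree decomposition is:
Bags: B1 = {1, 2, 3}  B2 = {0, 1, 2}
Tree: B1–B2
The largest bag has 3 vertices, giving width 2; this decomposition certifies tw(G) ≤ 2. Since 1–3–2–0–1 is a cycle in G, G is not acyclic. Forests are exactly the graphs of treewidth ≤ 1, so tw(G) ≥ 2. The upper and lower bounds meet at 2, so that is the treewidth.

2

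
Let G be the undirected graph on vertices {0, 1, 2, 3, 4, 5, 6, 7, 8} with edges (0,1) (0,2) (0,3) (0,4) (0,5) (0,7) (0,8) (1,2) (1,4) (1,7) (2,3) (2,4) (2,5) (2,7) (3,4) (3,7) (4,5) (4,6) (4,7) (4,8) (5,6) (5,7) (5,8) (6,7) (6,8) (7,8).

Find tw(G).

A width-4 tree decomposition is:
Bags: B1 = {0, 4, 5, 7, 8}  B2 = {4, 5, 6, 7, 8}  B3 = {0, 2, 4, 5, 7}  B4 = {0, 1, 2, 4, 7}  B5 = {0, 2, 3, 4, 7}
Tree: B1–B2, B1–B3, B3–B4, B4–B5
Each bag holds 5 vertices, so the decomposition has width 4, which upper-bounds the treewidth. On the other hand G contains the 5-clique {0, 4, 5, 7, 8}. A clique must lie in a single bag of any decomposition, so no decomposition can have width below 4. Therefore the treewidth is 4.

4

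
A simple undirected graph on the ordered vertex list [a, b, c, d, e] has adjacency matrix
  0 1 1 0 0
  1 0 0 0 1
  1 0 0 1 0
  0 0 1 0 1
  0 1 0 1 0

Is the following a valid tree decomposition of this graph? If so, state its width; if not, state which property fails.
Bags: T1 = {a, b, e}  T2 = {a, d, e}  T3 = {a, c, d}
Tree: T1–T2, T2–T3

Yes; width 2.

Checking the three conditions: (i) the bags cover all of {a, b, c, d, e}; (ii) for each edge, some bag contains both endpoints; (iii) the bags containing any fixed vertex form a subtree. All hold, so the decomposition is valid with width 3 − 1 = 2.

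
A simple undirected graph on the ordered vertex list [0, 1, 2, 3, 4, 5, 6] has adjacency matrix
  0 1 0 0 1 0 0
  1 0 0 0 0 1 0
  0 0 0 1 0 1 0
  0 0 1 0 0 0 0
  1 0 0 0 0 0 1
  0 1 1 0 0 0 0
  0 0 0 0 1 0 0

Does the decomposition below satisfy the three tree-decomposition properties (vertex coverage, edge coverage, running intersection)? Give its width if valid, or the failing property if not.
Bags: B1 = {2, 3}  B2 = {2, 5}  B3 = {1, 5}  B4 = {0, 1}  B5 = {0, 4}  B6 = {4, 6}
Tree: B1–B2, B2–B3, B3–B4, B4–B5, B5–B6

Vertex coverage: the bags together contain {0, 1, 2, 3, 4, 5, 6}, the full vertex set. Edge coverage: each edge of G has both endpoints in at least one bag. Running intersection: for every vertex, the bags containing it form a connected subtree. All three properties hold, so this is a valid tree decomposition of width max|bag| − 1 = 1, and hence tw(G) ≤ 1.

Yes; width 1.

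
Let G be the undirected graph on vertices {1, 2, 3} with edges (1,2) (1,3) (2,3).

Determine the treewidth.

2

A width-2 tree decomposition is:
Bags: B1 = {1, 2, 3}
Tree: (single bag)
With just one bag of size 3, the width is 3 − 1 = 2, so tw(G) ≤ 2. Conversely, {1, 2, 3} is a clique of size 3, and the vertices of any clique must share a bag in every tree decomposition; so some bag has ≥ 3 vertices and tw(G) ≥ 2. Combining the bounds, tw(G) = 2.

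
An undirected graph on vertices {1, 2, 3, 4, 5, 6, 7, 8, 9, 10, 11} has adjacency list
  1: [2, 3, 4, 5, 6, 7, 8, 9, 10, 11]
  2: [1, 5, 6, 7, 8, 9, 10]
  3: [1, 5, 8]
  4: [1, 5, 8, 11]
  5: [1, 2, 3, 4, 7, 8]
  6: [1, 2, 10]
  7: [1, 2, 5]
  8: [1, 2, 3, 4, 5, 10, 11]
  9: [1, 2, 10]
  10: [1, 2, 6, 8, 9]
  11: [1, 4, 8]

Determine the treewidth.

A width-3 tree decomposition is:
Bags: B1 = {1, 2, 8, 10}  B2 = {1, 2, 6, 10}  B3 = {1, 2, 5, 8}  B4 = {1, 4, 5, 8}  B5 = {1, 4, 8, 11}  B6 = {1, 2, 9, 10}  B7 = {1, 3, 5, 8}  B8 = {1, 2, 5, 7}
Tree: B1–B2, B1–B3, B3–B4, B4–B5, B1–B6, B4–B7, B3–B8
The largest bag has 4 vertices, giving width 3; this decomposition certifies tw(G) ≤ 3. On the other hand G contains the 4-clique {1, 4, 8, 11}. A clique must lie in a single bag of any decomposition, so no decomposition can have width below 3. Hence tw(G) = 3 exactly.

3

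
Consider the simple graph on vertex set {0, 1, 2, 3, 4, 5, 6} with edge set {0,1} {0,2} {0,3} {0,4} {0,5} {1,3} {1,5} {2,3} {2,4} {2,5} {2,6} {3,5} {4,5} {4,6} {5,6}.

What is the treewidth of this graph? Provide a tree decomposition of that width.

Every bag has size at most 4, so the width is 4 − 1 = 3 and tw(G) ≤ 3. For the lower bound, the 4 vertices {0, 1, 3, 5} are pairwise adjacent, and any tree decomposition puts a clique entirely inside one bag — forcing width ≥ 3. Therefore the treewidth is 3.

Treewidth 3.
One optimal decomposition is:
Bags: B1 = {2, 4, 5, 6}  B2 = {0, 2, 4, 5}  B3 = {0, 2, 3, 5}  B4 = {0, 1, 3, 5}
Tree: B1–B2, B2–B3, B3–B4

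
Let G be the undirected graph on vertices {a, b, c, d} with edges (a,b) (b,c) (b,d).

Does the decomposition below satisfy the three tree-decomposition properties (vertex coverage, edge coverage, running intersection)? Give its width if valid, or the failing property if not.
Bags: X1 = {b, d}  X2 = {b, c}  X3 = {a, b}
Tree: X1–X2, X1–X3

Every vertex of G appears in some bag (union = {a, b, c, d}); every edge is covered by a bag; and for each vertex v the set of bags containing v is connected in the bag tree. The decomposition is therefore valid. The largest bag has 2 vertices, so the width is 1.

Yes; width 1.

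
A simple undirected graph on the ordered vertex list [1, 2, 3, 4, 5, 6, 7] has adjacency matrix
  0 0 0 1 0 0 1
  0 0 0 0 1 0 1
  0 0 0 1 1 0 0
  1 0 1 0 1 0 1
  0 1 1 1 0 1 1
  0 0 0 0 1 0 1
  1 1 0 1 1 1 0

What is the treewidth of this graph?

2

A width-2 tree decomposition is:
Bags: B1 = {3, 4, 5}  B2 = {4, 5, 7}  B3 = {2, 5, 7}  B4 = {1, 4, 7}  B5 = {5, 6, 7}
Tree: B1–B2, B2–B3, B2–B4, B2–B5
Each bag holds 3 vertices, so the decomposition has width 2, which upper-bounds the treewidth. On the other hand G contains the 3-clique {1, 4, 7}. A clique must lie in a single bag of any decomposition, so no decomposition can have width below 2. Combining the bounds, tw(G) = 2.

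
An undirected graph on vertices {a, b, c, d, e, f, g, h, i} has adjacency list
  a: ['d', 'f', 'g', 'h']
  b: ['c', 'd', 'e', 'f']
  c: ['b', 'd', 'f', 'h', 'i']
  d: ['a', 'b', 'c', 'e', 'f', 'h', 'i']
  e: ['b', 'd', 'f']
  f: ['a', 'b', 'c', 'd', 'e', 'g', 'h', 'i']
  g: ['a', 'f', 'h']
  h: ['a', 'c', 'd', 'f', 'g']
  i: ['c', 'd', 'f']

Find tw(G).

A width-3 tree decomposition is:
Bags: B1 = {c, d, f, h}  B2 = {a, d, f, h}  B3 = {a, f, g, h}  B4 = {b, c, d, f}  B5 = {b, d, e, f}  B6 = {c, d, f, i}
Tree: B1–B2, B2–B3, B1–B4, B4–B5, B4–B6
The largest bag has 4 vertices, giving width 3; this decomposition certifies tw(G) ≤ 3. On the other hand G contains the 4-clique {b, d, e, f}. A clique must lie in a single bag of any decomposition, so no decomposition can have width below 3. Combining the bounds, tw(G) = 3.

3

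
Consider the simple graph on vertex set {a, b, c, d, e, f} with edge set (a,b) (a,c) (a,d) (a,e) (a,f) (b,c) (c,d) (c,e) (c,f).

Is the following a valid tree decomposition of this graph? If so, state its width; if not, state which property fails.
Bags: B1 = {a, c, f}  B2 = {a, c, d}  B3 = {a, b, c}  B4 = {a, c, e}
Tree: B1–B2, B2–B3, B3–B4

Yes; width 2.

Checking the three conditions: (i) the bags cover all of {a, b, c, d, e, f}; (ii) for each edge, some bag contains both endpoints; (iii) the bags containing any fixed vertex form a subtree. All hold, so the decomposition is valid with width 3 − 1 = 2.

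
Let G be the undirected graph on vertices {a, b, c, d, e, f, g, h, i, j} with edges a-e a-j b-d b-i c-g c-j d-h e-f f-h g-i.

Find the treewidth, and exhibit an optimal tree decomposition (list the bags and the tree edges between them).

Treewidth 2.
Bags: B1 = {a, e, f}  B2 = {a, f, j}  B3 = {c, f, j}  B4 = {c, f, g}  B5 = {f, g, i}  B6 = {b, f, i}  B7 = {b, d, f}  B8 = {d, f, h}
Tree: B1–B2, B2–B3, B3–B4, B4–B5, B5–B6, B6–B7, B7–B8

Every bag has size at most 3, so the width is 3 − 1 = 2 and tw(G) ≤ 2. For the lower bound, G contains the cycle f–e–a–j–c–g–i–b–d–h–f, so G is not a forest; only forests have treewidth ≤ 1, hence tw(G) ≥ 2. Therefore the treewidth is 2.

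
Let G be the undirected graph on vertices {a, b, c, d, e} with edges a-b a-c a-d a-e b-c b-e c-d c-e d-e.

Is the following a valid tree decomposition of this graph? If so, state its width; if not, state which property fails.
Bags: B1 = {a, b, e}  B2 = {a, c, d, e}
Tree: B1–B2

A tree decomposition must satisfy three properties: every vertex lies in some bag; for every edge, both endpoints lie together in some bag; and for every vertex, the bags containing it form a connected subtree. Here edge (c,b) lies in no bag, so the decomposition is invalid.

No — edge (c,b) lies in no bag.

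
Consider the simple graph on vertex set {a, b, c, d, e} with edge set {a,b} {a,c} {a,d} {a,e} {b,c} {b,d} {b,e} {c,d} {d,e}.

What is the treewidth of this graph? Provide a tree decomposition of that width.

Treewidth 3.
Bags: B1 = {a, b, d, e}  B2 = {a, b, c, d}
Tree: B1–B2

The largest bag has 4 vertices, giving width 3; this decomposition certifies tw(G) ≤ 3. Conversely, {a, b, d, e} is a clique of size 4, and the vertices of any clique must share a bag in every tree decomposition; so some bag has ≥ 4 vertices and tw(G) ≥ 3. Combining the bounds, tw(G) = 3.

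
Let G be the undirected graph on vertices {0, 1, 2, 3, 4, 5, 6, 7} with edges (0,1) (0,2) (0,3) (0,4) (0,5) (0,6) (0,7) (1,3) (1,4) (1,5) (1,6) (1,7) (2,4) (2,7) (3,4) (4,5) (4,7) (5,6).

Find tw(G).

3

A width-3 tree decomposition is:
Bags: B1 = {0, 1, 5, 6}  B2 = {0, 1, 4, 5}  B3 = {0, 1, 3, 4}  B4 = {0, 1, 4, 7}  B5 = {0, 2, 4, 7}
Tree: B1–B2, B2–B3, B2–B4, B4–B5
The largest bag has 4 vertices, giving width 3; this decomposition certifies tw(G) ≤ 3. On the other hand G contains the 4-clique {0, 1, 3, 4}. A clique must lie in a single bag of any decomposition, so no decomposition can have width below 3. Therefore the treewidth is 3.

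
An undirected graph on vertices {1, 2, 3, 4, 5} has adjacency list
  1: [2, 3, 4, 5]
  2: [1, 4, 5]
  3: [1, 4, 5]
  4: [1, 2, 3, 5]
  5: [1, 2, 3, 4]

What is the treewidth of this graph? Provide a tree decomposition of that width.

Treewidth 3.
One such decomposition:
Bags: B1 = {1, 3, 4, 5}  B2 = {1, 2, 4, 5}
Tree: B1–B2

The largest bag has 4 vertices, giving width 3; this decomposition certifies tw(G) ≤ 3. For the lower bound, the 4 vertices {1, 2, 4, 5} are pairwise adjacent, and any tree decomposition puts a clique entirely inside one bag — forcing width ≥ 3. Hence tw(G) = 3 exactly.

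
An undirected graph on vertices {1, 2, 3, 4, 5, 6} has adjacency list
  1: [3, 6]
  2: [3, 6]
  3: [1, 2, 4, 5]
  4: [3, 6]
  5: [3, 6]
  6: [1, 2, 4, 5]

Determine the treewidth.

2

A width-2 tree decomposition is:
Bags: B1 = {1, 3, 6}  B2 = {3, 5, 6}  B3 = {2, 3, 6}  B4 = {3, 4, 6}
Tree: B1–B2, B2–B3, B3–B4
Every bag has size at most 3, so the width is 3 − 1 = 2 and tw(G) ≤ 2. For the lower bound, G contains the cycle 1–6–5–3–1, so G is not a forest; only forests have treewidth ≤ 1, hence tw(G) ≥ 2. The upper and lower bounds meet at 2, so that is the treewidth.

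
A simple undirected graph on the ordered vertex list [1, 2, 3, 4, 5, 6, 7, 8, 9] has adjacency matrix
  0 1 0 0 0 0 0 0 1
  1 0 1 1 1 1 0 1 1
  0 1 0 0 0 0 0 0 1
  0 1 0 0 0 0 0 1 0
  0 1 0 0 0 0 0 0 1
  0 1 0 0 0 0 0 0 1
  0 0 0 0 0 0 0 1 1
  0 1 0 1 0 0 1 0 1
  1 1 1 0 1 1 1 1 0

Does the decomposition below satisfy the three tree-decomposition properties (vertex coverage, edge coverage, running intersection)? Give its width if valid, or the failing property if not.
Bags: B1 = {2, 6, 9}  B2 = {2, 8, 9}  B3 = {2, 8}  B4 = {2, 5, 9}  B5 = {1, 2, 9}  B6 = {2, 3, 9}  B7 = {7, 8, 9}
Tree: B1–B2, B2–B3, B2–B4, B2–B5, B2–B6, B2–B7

A tree decomposition must satisfy three properties: every vertex lies in some bag; for every edge, both endpoints lie together in some bag; and for every vertex, the bags containing it form a connected subtree. Here vertex 4 appears in no bag, so the decomposition is invalid.

No — vertex 4 appears in no bag.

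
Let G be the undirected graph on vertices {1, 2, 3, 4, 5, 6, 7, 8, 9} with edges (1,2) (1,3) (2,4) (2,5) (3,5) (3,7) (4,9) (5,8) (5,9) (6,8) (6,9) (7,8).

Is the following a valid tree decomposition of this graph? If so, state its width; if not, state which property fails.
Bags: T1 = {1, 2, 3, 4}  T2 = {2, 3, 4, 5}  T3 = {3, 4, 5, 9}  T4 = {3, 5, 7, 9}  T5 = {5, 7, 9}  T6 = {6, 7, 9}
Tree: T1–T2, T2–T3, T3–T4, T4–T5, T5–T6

A tree decomposition must satisfy three properties: every vertex lies in some bag; for every edge, both endpoints lie together in some bag; and for every vertex, the bags containing it form a connected subtree. Here vertex 8 appears in no bag, so the decomposition is invalid.

No — vertex 8 appears in no bag.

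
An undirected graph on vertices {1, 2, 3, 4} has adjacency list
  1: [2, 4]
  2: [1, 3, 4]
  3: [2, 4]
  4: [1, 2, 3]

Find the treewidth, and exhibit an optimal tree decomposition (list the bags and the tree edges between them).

Each bag holds 3 vertices, so the decomposition has width 2, which upper-bounds the treewidth. For the lower bound, the 3 vertices {1, 2, 4} are pairwise adjacent, and any tree decomposition puts a clique entirely inside one bag — forcing width ≥ 2. Therefore the treewidth is 2.

Treewidth 2.
Bags: B1 = {1, 2, 4}  B2 = {2, 3, 4}
Tree: B1–B2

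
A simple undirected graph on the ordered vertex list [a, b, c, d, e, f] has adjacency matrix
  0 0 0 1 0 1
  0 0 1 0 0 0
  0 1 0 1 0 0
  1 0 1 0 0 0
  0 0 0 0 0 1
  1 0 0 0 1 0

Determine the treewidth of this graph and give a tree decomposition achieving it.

The largest bag has 2 vertices, giving width 1; this decomposition certifies tw(G) ≤ 1. G has an edge, so its treewidth is at least 1. Combining the bounds, tw(G) = 1.

Treewidth 1.
One optimal decomposition is:
Bags: B1 = {e, f}  B2 = {a, f}  B3 = {a, d}  B4 = {c, d}  B5 = {b, c}
Tree: B1–B2, B2–B3, B3–B4, B4–B5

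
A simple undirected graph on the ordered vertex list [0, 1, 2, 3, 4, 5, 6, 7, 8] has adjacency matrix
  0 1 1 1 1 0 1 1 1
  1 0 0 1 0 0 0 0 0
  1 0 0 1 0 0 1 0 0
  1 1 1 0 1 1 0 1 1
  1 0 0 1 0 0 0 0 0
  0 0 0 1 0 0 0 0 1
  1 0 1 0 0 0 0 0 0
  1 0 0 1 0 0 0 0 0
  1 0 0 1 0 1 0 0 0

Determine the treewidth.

A width-2 tree decomposition is:
Bags: B1 = {0, 2, 3}  B2 = {0, 2, 6}  B3 = {0, 3, 8}  B4 = {0, 1, 3}  B5 = {0, 3, 4}  B6 = {3, 5, 8}  B7 = {0, 3, 7}
Tree: B1–B2, B1–B3, B3–B4, B4–B5, B3–B6, B1–B7
Each bag holds 3 vertices, so the decomposition has width 2, which upper-bounds the treewidth. Conversely, {0, 1, 3} is a clique of size 3, and the vertices of any clique must share a bag in every tree decomposition; so some bag has ≥ 3 vertices and tw(G) ≥ 2. Combining the bounds, tw(G) = 2.

2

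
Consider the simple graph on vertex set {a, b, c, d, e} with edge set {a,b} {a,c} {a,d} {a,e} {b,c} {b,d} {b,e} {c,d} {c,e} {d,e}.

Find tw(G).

4

A width-4 tree decomposition is:
Bags: B1 = {a, b, c, d, e}
Tree: (single bag)
A single bag containing all 5 vertices is trivially a valid decomposition of width 4. On the other hand G contains the 5-clique {a, b, c, d, e}. A clique must lie in a single bag of any decomposition, so no decomposition can have width below 4. Therefore the treewidth is 4.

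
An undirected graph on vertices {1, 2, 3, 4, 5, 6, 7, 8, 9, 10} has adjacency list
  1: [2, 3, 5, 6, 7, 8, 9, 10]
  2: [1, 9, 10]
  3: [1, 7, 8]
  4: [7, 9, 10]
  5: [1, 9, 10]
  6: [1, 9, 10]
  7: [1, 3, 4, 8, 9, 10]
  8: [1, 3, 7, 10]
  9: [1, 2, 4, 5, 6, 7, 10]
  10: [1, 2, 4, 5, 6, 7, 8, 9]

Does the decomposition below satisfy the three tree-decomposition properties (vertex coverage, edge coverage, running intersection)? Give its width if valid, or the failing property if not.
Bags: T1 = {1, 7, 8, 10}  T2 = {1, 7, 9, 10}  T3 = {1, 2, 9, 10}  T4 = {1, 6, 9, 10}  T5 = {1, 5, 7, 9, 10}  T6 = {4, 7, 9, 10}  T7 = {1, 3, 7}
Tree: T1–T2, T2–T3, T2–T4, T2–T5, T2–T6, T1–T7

No — edge (8,3) lies in no bag.

A tree decomposition must satisfy three properties: every vertex lies in some bag; for every edge, both endpoints lie together in some bag; and for every vertex, the bags containing it form a connected subtree. Here edge (8,3) lies in no bag, so the decomposition is invalid.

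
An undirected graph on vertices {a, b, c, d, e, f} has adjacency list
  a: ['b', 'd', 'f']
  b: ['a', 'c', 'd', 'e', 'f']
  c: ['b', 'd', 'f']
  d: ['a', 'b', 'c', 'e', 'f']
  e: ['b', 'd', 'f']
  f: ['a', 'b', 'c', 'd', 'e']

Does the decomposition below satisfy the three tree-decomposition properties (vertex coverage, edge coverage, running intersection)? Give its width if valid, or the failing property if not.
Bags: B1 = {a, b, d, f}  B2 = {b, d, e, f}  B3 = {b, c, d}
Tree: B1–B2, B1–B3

No — edge (f,c) lies in no bag.

A tree decomposition must satisfy three properties: every vertex lies in some bag; for every edge, both endpoints lie together in some bag; and for every vertex, the bags containing it form a connected subtree. Here edge (f,c) lies in no bag, so the decomposition is invalid.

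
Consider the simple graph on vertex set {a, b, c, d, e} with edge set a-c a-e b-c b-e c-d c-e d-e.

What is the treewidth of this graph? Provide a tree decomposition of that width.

Treewidth 2.
One such decomposition:
Bags: B1 = {a, c, e}  B2 = {c, d, e}  B3 = {b, c, e}
Tree: B1–B2, B2–B3

Every bag has size at most 3, so the width is 3 − 1 = 2 and tw(G) ≤ 2. For the lower bound, the 3 vertices {c, d, e} are pairwise adjacent, and any tree decomposition puts a clique entirely inside one bag — forcing width ≥ 2. The upper and lower bounds meet at 2, so that is the treewidth.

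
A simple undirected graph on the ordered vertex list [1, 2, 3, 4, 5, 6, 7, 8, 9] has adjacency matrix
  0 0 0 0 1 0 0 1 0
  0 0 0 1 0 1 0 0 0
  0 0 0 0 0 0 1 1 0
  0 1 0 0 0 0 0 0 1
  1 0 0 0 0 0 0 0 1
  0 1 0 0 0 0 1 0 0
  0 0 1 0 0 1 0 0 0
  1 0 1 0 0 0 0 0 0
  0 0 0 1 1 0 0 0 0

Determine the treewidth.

2

A width-2 tree decomposition is:
Bags: B1 = {1, 5, 9}  B2 = {1, 4, 9}  B3 = {1, 2, 4}  B4 = {1, 2, 6}  B5 = {1, 6, 7}  B6 = {1, 3, 7}  B7 = {1, 3, 8}
Tree: B1–B2, B2–B3, B3–B4, B4–B5, B5–B6, B6–B7
Each bag holds 3 vertices, so the decomposition has width 2, which upper-bounds the treewidth. The edges 1–5–9–4–2–6–7–3–8–1 form a cycle, so G is not a tree and its treewidth is at least 2. Therefore the treewidth is 2.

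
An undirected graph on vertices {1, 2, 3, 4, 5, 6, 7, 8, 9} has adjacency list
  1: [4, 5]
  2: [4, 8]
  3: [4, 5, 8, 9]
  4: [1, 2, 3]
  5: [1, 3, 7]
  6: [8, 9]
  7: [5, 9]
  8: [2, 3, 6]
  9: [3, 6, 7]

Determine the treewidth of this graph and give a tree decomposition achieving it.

The largest bag has 4 vertices, giving width 3; this decomposition certifies tw(G) ≤ 3. For the lower bound: the 4 vertex sets {6,7,9}, {5}, {3}, {1,2,4,8} are disjoint, each induces a connected subgraph, and every pair is joined by at least one edge of G. Contracting each set to a single vertex therefore yields K_{4} as a minor, and since treewidth is minor-monotone, tw(G) ≥ tw(K_{4}) = 3. Therefore the treewidth is 3.

Treewidth 3.
Bags: B1 = {5, 6, 7, 9}  B2 = {3, 5, 6, 9}  B3 = {3, 5, 6, 8}  B4 = {1, 3, 5, 8}  B5 = {1, 3, 4, 8}  B6 = {1, 2, 4, 8}
Tree: B1–B2, B2–B3, B3–B4, B4–B5, B5–B6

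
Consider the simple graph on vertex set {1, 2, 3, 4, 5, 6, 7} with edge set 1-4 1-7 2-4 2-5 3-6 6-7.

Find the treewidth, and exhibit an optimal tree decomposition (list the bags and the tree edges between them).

Treewidth 1.
One such decomposition:
Bags: B1 = {3, 6}  B2 = {6, 7}  B3 = {1, 7}  B4 = {1, 4}  B5 = {2, 4}  B6 = {2, 5}
Tree: B1–B2, B2–B3, B3–B4, B4–B5, B5–B6

Every bag has size at most 2, so the width is 2 − 1 = 1 and tw(G) ≤ 1. G has an edge, so its treewidth is at least 1. Therefore the treewidth is 1.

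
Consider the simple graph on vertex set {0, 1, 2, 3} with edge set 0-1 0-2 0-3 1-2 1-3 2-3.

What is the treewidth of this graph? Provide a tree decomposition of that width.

Treewidth 3.
Bags: B1 = {0, 1, 2, 3}
Tree: (single bag)

With just one bag of size 4, the width is 4 − 1 = 3, so tw(G) ≤ 3. On the other hand G contains the 4-clique {0, 1, 2, 3}. A clique must lie in a single bag of any decomposition, so no decomposition can have width below 3. Combining the bounds, tw(G) = 3.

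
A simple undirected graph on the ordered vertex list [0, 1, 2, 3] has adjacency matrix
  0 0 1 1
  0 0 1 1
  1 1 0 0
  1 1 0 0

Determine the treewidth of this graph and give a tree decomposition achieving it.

Each bag holds 3 vertices, so the decomposition has width 2, which upper-bounds the treewidth. For the lower bound, G contains the cycle 0–3–1–2–0, so G is not a forest; only forests have treewidth ≤ 1, hence tw(G) ≥ 2. Hence tw(G) = 2 exactly.

Treewidth 2.
Bags: B1 = {0, 1, 3}  B2 = {0, 1, 2}
Tree: B1–B2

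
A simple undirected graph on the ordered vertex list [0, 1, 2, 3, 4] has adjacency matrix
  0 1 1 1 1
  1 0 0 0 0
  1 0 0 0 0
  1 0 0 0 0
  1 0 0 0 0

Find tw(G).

A width-1 tree decomposition is:
Bags: B1 = {0, 4}  B2 = {0, 2}  B3 = {0, 1}  B4 = {0, 3}
Tree: B1–B2, B1–B3, B3–B4
Every bag has size at most 2, so the width is 2 − 1 = 1 and tw(G) ≤ 1. G has an edge, so its treewidth is at least 1. Therefore the treewidth is 1.

1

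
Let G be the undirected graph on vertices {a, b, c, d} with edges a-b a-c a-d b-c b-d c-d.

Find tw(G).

3

A width-3 tree decomposition is:
Bags: B1 = {a, b, c, d}
Tree: (single bag)
A single bag containing all 4 vertices is trivially a valid decomposition of width 3. For the lower bound, the 4 vertices {a, b, c, d} are pairwise adjacent, and any tree decomposition puts a clique entirely inside one bag — forcing width ≥ 3. Therefore the treewidth is 3.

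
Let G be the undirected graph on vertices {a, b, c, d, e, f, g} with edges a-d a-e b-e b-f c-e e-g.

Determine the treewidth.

A width-1 tree decomposition is:
Bags: B1 = {e, g}  B2 = {b, e}  B3 = {b, f}  B4 = {c, e}  B5 = {a, e}  B6 = {a, d}
Tree: B1–B2, B2–B3, B1–B4, B1–B5, B5–B6
The largest bag has 2 vertices, giving width 1; this decomposition certifies tw(G) ≤ 1. Any graph with an edge has treewidth ≥ 1, and G has the edge e–g. Hence tw(G) = 1 exactly.

1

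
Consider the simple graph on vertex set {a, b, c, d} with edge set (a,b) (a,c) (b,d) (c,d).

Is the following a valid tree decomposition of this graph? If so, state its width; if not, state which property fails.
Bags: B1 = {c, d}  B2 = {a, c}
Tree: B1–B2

A tree decomposition must satisfy three properties: every vertex lies in some bag; for every edge, both endpoints lie together in some bag; and for every vertex, the bags containing it form a connected subtree. Here vertex b appears in no bag, so the decomposition is invalid.

No — vertex b appears in no bag.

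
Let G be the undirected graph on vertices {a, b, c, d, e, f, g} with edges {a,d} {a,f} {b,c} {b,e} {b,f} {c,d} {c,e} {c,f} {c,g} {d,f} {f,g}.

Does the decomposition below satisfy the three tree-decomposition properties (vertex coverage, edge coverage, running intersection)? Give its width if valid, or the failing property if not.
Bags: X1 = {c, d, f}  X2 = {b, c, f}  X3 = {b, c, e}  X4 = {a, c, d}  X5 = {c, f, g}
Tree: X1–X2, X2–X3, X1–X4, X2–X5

A tree decomposition must satisfy three properties: every vertex lies in some bag; for every edge, both endpoints lie together in some bag; and for every vertex, the bags containing it form a connected subtree. Here edge (f,a) lies in no bag, so the decomposition is invalid.

No — edge (f,a) lies in no bag.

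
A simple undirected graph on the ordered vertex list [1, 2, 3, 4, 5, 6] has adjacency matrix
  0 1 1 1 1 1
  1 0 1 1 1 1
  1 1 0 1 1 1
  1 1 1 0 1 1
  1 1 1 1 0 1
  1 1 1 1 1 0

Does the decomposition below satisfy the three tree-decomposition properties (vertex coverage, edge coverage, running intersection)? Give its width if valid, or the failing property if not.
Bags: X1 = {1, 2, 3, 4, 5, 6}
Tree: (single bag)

Yes; width 5.

Every vertex of G appears in some bag (union = {1, 2, 3, 4, 5, 6}); every edge is covered by a bag; and for each vertex v the set of bags containing v is connected in the bag tree. The decomposition is therefore valid. The largest bag has 6 vertices, so the width is 5.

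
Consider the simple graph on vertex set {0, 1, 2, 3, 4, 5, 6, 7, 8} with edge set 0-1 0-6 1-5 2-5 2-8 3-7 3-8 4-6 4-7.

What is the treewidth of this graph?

A width-2 tree decomposition is:
Bags: B1 = {0, 1, 5}  B2 = {0, 5, 6}  B3 = {4, 5, 6}  B4 = {4, 5, 7}  B5 = {3, 5, 7}  B6 = {3, 5, 8}  B7 = {2, 5, 8}
Tree: B1–B2, B2–B3, B3–B4, B4–B5, B5–B6, B6–B7
Every bag has size at most 3, so the width is 3 − 1 = 2 and tw(G) ≤ 2. The edges 5–1–0–6–4–7–3–8–2–5 form a cycle, so G is not a tree and its treewidth is at least 2. The upper and lower bounds meet at 2, so that is the treewidth.

2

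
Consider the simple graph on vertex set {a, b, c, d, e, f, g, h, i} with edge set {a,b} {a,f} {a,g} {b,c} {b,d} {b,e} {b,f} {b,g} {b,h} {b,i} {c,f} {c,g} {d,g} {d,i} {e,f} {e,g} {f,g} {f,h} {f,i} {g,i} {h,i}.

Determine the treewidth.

3

A width-3 tree decomposition is:
Bags: B1 = {b, f, g, i}  B2 = {b, d, g, i}  B3 = {b, f, h, i}  B4 = {a, b, f, g}  B5 = {b, c, f, g}  B6 = {b, e, f, g}
Tree: B1–B2, B1–B3, B1–B4, B4–B5, B4–B6
Each bag holds 4 vertices, so the decomposition has width 3, which upper-bounds the treewidth. For the lower bound, the 4 vertices {b, d, g, i} are pairwise adjacent, and any tree decomposition puts a clique entirely inside one bag — forcing width ≥ 3. Combining the bounds, tw(G) = 3.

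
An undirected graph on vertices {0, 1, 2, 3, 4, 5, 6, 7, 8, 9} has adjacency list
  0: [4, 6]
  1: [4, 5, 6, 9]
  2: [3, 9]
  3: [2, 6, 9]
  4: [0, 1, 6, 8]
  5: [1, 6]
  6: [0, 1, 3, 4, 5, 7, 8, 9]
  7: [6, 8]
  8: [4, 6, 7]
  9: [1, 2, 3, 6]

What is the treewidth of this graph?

A width-2 tree decomposition is:
Bags: B1 = {3, 6, 9}  B2 = {1, 6, 9}  B3 = {1, 4, 6}  B4 = {4, 6, 8}  B5 = {1, 5, 6}  B6 = {0, 4, 6}  B7 = {6, 7, 8}  B8 = {2, 3, 9}
Tree: B1–B2, B2–B3, B3–B4, B2–B5, B3–B6, B4–B7, B1–B8
Every bag has size at most 3, so the width is 3 − 1 = 2 and tw(G) ≤ 2. For the lower bound, the 3 vertices {2, 3, 9} are pairwise adjacent, and any tree decomposition puts a clique entirely inside one bag — forcing width ≥ 2. Hence tw(G) = 2 exactly.

2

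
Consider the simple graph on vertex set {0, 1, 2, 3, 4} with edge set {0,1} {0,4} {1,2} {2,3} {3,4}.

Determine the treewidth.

A width-2 tree decomposition is:
Bags: B1 = {0, 3, 4}  B2 = {0, 1, 3}  B3 = {1, 2, 3}
Tree: B1–B2, B2–B3
The largest bag has 3 vertices, giving width 2; this decomposition certifies tw(G) ≤ 2. Since 3–4–0–1–2–3 is a cycle in G, G is not acyclic. Forests are exactly the graphs of treewidth ≤ 1, so tw(G) ≥ 2. Therefore the treewidth is 2.

2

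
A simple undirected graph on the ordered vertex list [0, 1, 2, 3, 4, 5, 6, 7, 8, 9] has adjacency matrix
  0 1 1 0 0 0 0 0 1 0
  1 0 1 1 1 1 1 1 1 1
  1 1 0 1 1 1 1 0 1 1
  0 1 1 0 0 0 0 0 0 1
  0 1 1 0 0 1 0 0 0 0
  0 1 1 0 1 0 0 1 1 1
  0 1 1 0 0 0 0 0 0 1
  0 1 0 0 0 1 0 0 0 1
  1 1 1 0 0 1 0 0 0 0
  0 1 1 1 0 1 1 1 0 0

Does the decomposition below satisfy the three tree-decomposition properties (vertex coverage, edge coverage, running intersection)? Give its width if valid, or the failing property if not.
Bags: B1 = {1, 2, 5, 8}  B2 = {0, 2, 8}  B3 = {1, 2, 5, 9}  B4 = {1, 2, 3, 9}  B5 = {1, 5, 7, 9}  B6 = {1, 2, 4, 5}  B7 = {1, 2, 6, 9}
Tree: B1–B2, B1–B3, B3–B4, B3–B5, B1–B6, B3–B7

No — edge (1,0) lies in no bag.

A tree decomposition must satisfy three properties: every vertex lies in some bag; for every edge, both endpoints lie together in some bag; and for every vertex, the bags containing it form a connected subtree. Here edge (1,0) lies in no bag, so the decomposition is invalid.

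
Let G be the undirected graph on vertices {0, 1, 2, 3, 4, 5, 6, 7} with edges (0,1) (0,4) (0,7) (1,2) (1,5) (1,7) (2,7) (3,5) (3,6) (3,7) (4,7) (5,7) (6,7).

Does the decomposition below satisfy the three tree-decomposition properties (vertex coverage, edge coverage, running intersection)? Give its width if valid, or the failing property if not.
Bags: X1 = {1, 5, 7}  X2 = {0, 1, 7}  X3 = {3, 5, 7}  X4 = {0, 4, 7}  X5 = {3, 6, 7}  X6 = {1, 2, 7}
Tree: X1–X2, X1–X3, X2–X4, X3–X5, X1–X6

Every vertex of G appears in some bag (union = {0, 1, 2, 3, 4, 5, 6, 7}); every edge is covered by a bag; and for each vertex v the set of bags containing v is connected in the bag tree. The decomposition is therefore valid. The largest bag has 3 vertices, so the width is 2.

Yes; width 2.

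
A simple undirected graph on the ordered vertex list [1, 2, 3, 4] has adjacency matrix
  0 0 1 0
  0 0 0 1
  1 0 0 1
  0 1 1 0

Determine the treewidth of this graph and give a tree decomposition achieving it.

Each bag holds 2 vertices, so the decomposition has width 1, which upper-bounds the treewidth. G has an edge, so its treewidth is at least 1. Therefore the treewidth is 1.

Treewidth 1.
One such decomposition:
Bags: B1 = {2, 4}  B2 = {3, 4}  B3 = {1, 3}
Tree: B1–B2, B2–B3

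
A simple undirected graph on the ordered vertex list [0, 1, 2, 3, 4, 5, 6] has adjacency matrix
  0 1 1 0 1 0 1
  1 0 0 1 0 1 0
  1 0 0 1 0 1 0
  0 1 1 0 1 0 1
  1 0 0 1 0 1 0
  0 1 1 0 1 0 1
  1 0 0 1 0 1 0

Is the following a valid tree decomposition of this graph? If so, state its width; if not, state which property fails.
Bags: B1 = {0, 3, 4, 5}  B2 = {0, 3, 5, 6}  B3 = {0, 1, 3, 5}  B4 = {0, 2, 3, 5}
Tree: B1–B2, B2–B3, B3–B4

Yes; width 3.

Checking the three conditions: (i) the bags cover all of {0, 1, 2, 3, 4, 5, 6}; (ii) for each edge, some bag contains both endpoints; (iii) the bags containing any fixed vertex form a subtree. All hold, so the decomposition is valid with width 4 − 1 = 3.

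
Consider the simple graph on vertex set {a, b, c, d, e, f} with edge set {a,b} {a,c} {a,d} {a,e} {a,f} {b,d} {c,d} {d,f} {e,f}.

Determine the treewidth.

2

A width-2 tree decomposition is:
Bags: B1 = {a, e, f}  B2 = {a, d, f}  B3 = {a, b, d}  B4 = {a, c, d}
Tree: B1–B2, B2–B3, B3–B4
Every bag has size at most 3, so the width is 3 − 1 = 2 and tw(G) ≤ 2. On the other hand G contains the 3-clique {a, c, d}. A clique must lie in a single bag of any decomposition, so no decomposition can have width below 2. The upper and lower bounds meet at 2, so that is the treewidth.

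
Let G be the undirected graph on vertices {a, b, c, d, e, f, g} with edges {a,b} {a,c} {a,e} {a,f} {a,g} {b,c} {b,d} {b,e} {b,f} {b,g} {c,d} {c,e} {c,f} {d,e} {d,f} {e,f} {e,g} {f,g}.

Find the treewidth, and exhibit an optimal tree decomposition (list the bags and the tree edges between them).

Treewidth 4.
One such decomposition:
Bags: B1 = {b, c, d, e, f}  B2 = {a, b, c, e, f}  B3 = {a, b, e, f, g}
Tree: B1–B2, B2–B3

The largest bag has 5 vertices, giving width 4; this decomposition certifies tw(G) ≤ 4. Conversely, {a, b, e, f, g} is a clique of size 5, and the vertices of any clique must share a bag in every tree decomposition; so some bag has ≥ 5 vertices and tw(G) ≥ 4. Combining the bounds, tw(G) = 4.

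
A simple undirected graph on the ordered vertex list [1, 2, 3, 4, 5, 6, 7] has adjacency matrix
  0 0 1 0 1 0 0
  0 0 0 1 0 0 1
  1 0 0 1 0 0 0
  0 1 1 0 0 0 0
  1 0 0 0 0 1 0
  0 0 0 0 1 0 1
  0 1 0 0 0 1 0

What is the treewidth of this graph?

A width-2 tree decomposition is:
Bags: B1 = {1, 3, 5}  B2 = {3, 5, 6}  B3 = {3, 6, 7}  B4 = {2, 3, 7}  B5 = {2, 3, 4}
Tree: B1–B2, B2–B3, B3–B4, B4–B5
Each bag holds 3 vertices, so the decomposition has width 2, which upper-bounds the treewidth. The edges 3–1–5–6–7–2–4–3 form a cycle, so G is not a tree and its treewidth is at least 2. The upper and lower bounds meet at 2, so that is the treewidth.

2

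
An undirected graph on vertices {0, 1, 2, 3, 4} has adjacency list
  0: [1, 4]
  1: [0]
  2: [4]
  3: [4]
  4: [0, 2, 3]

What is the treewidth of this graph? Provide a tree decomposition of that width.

Each bag holds 2 vertices, so the decomposition has width 1, which upper-bounds the treewidth. Any graph with an edge has treewidth ≥ 1, and G has the edge 3–4. Combining the bounds, tw(G) = 1.

Treewidth 1.
One optimal decomposition is:
Bags: B1 = {3, 4}  B2 = {2, 4}  B3 = {0, 4}  B4 = {0, 1}
Tree: B1–B2, B1–B3, B3–B4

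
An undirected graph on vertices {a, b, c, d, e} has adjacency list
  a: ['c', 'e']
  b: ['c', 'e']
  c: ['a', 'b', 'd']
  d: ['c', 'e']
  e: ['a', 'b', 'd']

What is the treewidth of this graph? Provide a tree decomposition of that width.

Every bag has size at most 3, so the width is 3 − 1 = 2 and tw(G) ≤ 2. The edges e–a–c–d–e form a cycle, so G is not a tree and its treewidth is at least 2. Therefore the treewidth is 2.

Treewidth 2.
One optimal decomposition is:
Bags: B1 = {a, c, e}  B2 = {c, d, e}  B3 = {b, c, e}
Tree: B1–B2, B2–B3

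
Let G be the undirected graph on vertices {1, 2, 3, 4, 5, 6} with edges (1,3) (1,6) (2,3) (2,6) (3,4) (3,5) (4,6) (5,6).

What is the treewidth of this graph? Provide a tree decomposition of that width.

Treewidth 2.
One such decomposition:
Bags: B1 = {3, 4, 6}  B2 = {2, 3, 6}  B3 = {3, 5, 6}  B4 = {1, 3, 6}
Tree: B1–B2, B2–B3, B3–B4

The largest bag has 3 vertices, giving width 2; this decomposition certifies tw(G) ≤ 2. For the lower bound, G contains the cycle 6–4–3–2–6, so G is not a forest; only forests have treewidth ≤ 1, hence tw(G) ≥ 2. Hence tw(G) = 2 exactly.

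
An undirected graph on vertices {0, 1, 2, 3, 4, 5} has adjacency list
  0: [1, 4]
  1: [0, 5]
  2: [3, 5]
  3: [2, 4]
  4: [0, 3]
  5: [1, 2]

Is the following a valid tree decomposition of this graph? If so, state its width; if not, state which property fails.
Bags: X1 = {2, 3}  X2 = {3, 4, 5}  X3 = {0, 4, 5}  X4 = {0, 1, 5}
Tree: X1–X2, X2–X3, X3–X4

A tree decomposition must satisfy three properties: every vertex lies in some bag; for every edge, both endpoints lie together in some bag; and for every vertex, the bags containing it form a connected subtree. Here edge (5,2) lies in no bag, so the decomposition is invalid.

No — edge (5,2) lies in no bag.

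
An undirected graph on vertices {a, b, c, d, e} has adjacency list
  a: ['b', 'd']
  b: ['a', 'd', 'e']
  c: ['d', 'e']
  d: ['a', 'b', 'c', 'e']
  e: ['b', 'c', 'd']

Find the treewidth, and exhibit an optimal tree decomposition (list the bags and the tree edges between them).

Each bag holds 3 vertices, so the decomposition has width 2, which upper-bounds the treewidth. Conversely, {c, d, e} is a clique of size 3, and the vertices of any clique must share a bag in every tree decomposition; so some bag has ≥ 3 vertices and tw(G) ≥ 2. Hence tw(G) = 2 exactly.

Treewidth 2.
One optimal decomposition is:
Bags: B1 = {b, d, e}  B2 = {c, d, e}  B3 = {a, b, d}
Tree: B1–B2, B1–B3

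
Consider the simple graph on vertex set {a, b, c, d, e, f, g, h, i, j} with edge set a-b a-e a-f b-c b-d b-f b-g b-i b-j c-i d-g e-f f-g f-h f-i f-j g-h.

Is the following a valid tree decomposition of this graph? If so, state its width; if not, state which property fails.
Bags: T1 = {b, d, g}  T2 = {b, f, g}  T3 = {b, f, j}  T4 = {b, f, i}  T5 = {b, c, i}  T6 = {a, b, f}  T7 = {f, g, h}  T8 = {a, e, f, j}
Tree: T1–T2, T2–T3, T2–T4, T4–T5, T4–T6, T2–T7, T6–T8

No — bags containing vertex j are not connected in the tree.

A tree decomposition must satisfy three properties: every vertex lies in some bag; for every edge, both endpoints lie together in some bag; and for every vertex, the bags containing it form a connected subtree. Here bags containing vertex j are not connected in the tree, so the decomposition is invalid.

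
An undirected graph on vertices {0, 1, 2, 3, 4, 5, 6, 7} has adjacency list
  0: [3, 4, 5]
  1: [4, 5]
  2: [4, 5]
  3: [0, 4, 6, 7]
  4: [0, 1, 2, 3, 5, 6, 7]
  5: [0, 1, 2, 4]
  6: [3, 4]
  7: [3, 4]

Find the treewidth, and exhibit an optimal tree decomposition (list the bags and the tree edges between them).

Treewidth 2.
One optimal decomposition is:
Bags: B1 = {0, 4, 5}  B2 = {0, 3, 4}  B3 = {2, 4, 5}  B4 = {3, 4, 6}  B5 = {3, 4, 7}  B6 = {1, 4, 5}
Tree: B1–B2, B1–B3, B2–B4, B2–B5, B1–B6

Every bag has size at most 3, so the width is 3 − 1 = 2 and tw(G) ≤ 2. Conversely, {1, 4, 5} is a clique of size 3, and the vertices of any clique must share a bag in every tree decomposition; so some bag has ≥ 3 vertices and tw(G) ≥ 2. Therefore the treewidth is 2.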